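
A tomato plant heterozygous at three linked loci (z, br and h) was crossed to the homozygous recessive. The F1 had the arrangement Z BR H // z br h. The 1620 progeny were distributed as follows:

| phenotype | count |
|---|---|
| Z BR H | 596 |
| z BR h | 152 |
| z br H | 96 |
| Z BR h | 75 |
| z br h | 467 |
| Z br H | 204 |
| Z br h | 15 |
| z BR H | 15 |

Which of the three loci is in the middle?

The two rarest classes, z BR H and Z br h, are the double crossovers. Comparing them with the parentals, only the z allele has switched, so z is the middle locus and the order is br – z – h.

z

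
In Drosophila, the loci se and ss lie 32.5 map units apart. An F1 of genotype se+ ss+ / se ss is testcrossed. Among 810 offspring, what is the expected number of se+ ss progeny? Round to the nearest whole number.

A map distance of 32.5 map units corresponds to a recombination frequency of 0.325.
The F1 is se+ ss+ / se ss, so se+ ss is a recombinant gamete class with expected frequency r/2 = 0.325/2 = 0.1625.
Expected number = 0.1625 × 810 = 131.62 ≈ 132.

132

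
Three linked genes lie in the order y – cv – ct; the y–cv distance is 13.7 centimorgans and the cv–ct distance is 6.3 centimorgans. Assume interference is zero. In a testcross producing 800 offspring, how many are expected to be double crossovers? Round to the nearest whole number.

7

Map distances give recombination frequencies of 0.137 and 0.063 for the two intervals.
With no interference, expected double-crossover frequency = 0.137 × 0.063 = 0.00863.
Expected number = 0.00863 × 800 = 6.90 ≈ 7.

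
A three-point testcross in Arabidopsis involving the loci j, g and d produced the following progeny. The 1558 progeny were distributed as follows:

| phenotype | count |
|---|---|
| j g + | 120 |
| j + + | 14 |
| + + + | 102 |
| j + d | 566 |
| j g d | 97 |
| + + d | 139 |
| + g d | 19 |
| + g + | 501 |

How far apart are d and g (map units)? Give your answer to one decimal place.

14.9 map units

The two most frequent reciprocal classes, j + d and + g +, are the parental types, so the F1 was j + d / + g +.
The two rarest classes, j + + and + g d, are the double crossovers. Comparing them with the parentals, only the d allele has switched, so d is the middle locus and the order is j – d – g.
Crossovers in the d–g interval produce the single-crossover classes j g d and + + + (97 + 102 = 199) plus the double crossovers (33).
RF(d–g) = (199 + 33) / 1558 = 232/1558 = 0.1489 → 14.9 map units.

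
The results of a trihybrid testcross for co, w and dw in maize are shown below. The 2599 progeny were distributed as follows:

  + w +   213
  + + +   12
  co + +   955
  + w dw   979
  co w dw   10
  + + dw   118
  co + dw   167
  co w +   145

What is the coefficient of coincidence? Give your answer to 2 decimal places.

0.50

The two most frequent reciprocal classes, co + + and + w dw, are the parental types, so the F1 was co + + / + w dw.
The two rarest classes, + + + and co w dw, are the double crossovers. Comparing them with the parentals, only the co allele has switched, so co is the middle locus and the order is w – co – dw.
w–co: (263 + 22)/2599 = 0.1097; co–dw: (380 + 22)/2599 = 0.1547.
Expected DCO frequency = 0.1097 × 0.1547 ≈ 0.01697; observed = 22/2599 ≈ 0.00846.
Coefficient of coincidence = 0.00846/0.01697 ≈ 0.50.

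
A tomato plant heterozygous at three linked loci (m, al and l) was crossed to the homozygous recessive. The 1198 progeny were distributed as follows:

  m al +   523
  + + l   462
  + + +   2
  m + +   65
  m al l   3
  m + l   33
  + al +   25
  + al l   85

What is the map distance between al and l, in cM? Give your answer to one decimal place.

12.9 cM

The two most frequent reciprocal classes, m al + and + + l, are the parental types, so the F1 was m al + / + + l.
The two rarest classes, m al l and + + +, are the double crossovers. Comparing them with the parentals, only the l allele has switched, so l is the middle locus and the order is m – l – al.
Crossovers in the l–al interval produce the single-crossover classes m + + and + al l (65 + 85 = 150) plus the double crossovers (5).
RF(l–al) = (150 + 5) / 1198 = 155/1198 = 0.1294 → 12.9 cM.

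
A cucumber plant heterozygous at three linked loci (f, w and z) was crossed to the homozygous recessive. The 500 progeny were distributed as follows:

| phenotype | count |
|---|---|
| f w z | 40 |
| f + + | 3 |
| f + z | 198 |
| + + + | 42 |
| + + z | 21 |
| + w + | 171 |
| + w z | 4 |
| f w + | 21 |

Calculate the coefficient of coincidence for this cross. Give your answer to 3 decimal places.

0.803

The two most frequent reciprocal classes, + w + and f + z, are the parental types, so the F1 was + w + / f + z.
The two rarest classes, + w z and f + +, are the double crossovers. Comparing them with the parentals, only the z allele has switched, so z is the middle locus and the order is w – z – f.
w–z: (82 + 7)/500 = 0.1780; z–f: (42 + 7)/500 = 0.0980.
Expected DCO frequency = 0.1780 × 0.0980 ≈ 0.01744; observed = 7/500 ≈ 0.01400.
Coefficient of coincidence = 0.01400/0.01744 ≈ 0.803.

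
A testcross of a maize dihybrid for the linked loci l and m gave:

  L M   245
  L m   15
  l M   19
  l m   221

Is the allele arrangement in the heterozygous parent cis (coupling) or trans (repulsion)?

The two most frequent classes are L M (245) and l m (221); these are the parental (non-recombinant) types.
So the F1 carried L M on one chromosome and l m on the other — the recessive alleles are on the same chromosome (cis / coupling).

cis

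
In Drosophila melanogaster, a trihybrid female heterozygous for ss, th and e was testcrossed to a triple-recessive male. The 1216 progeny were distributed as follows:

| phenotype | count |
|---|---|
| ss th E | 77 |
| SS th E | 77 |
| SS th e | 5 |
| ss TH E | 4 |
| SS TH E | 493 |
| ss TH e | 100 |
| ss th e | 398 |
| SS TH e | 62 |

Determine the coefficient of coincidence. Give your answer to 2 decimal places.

The two most frequent reciprocal classes, SS TH E and ss th e, are the parental types, so the F1 was SS TH E / ss th e.
The two rarest classes, ss TH E and SS th e, are the double crossovers. Comparing them with the parentals, only the ss allele has switched, so ss is the middle locus and the order is e – ss – th.
e–ss: (139 + 9)/1216 = 0.1217; ss–th: (177 + 9)/1216 = 0.1530.
Expected DCO frequency = 0.1217 × 0.1530 ≈ 0.01862; observed = 9/1216 ≈ 0.00740.
Coefficient of coincidence = 0.00740/0.01862 ≈ 0.40.

0.40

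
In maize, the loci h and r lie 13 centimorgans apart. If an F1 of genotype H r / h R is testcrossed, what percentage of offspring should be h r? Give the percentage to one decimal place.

6.5%

A map distance of 13 centimorgans corresponds to a recombination frequency of 0.130.
The F1 is H r / h R, so h r is a recombinant gamete class with expected frequency r/2 = 0.130/2 = 0.0650.
That is 0.0650 = 6.5% of the progeny.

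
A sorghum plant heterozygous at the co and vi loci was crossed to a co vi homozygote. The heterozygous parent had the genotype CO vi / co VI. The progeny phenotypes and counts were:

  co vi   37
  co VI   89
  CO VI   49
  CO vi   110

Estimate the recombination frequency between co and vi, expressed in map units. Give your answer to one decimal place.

30.2 map units

The recombinant classes are CO VI and co vi: 49 + 37 = 86.
Recombination frequency = 86/285 = 0.3018 ≈ 30.2%, i.e. 30.2 map units.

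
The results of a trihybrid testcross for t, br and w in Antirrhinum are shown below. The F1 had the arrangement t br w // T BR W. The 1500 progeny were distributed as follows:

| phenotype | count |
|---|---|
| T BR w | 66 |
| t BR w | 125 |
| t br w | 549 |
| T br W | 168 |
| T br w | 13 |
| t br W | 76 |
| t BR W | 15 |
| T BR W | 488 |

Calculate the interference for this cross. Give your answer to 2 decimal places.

The two rarest classes, T br w and t BR W, are the double crossovers. Comparing them with the parentals, only the t allele has switched, so t is the middle locus and the order is w – t – br.
w–t: (142 + 28)/1500 = 0.1133; t–br: (293 + 28)/1500 = 0.2140.
Expected DCO frequency = 0.1133 × 0.2140 ≈ 0.02425; observed = 28/1500 ≈ 0.01867.
Coefficient of coincidence = 0.01867/0.02425 ≈ 0.77; interference = 1 − 0.77 = 0.23.

0.23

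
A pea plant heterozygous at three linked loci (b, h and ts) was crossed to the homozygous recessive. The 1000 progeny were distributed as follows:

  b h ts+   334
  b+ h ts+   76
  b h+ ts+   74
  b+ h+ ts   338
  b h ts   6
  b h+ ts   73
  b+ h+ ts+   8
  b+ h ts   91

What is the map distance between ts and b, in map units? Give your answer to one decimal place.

The two most frequent reciprocal classes, b+ h+ ts and b h ts+, are the parental types, so the F1 was b+ h+ ts / b h ts+.
The two rarest classes, b+ h+ ts+ and b h ts, are the double crossovers. Comparing them with the parentals, only the ts allele has switched, so ts is the middle locus and the order is b – ts – h.
Crossovers in the b–ts interval produce the single-crossover classes b h+ ts and b+ h ts+ (73 + 76 = 149) plus the double crossovers (14).
RF(b–ts) = (149 + 14) / 1000 = 163/1000 = 0.1630 → 16.3 map units.

16.3 map units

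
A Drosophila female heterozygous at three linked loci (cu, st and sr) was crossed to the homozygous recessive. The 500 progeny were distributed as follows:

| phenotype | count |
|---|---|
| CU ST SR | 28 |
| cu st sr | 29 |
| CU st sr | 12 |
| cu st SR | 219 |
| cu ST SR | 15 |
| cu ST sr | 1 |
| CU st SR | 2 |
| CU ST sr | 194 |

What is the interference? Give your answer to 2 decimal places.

The two most frequent reciprocal classes, cu st SR and CU ST sr, are the parental types, so the F1 was cu st SR / CU ST sr.
The two rarest classes, CU st SR and cu ST sr, are the double crossovers. Comparing them with the parentals, only the cu allele has switched, so cu is the middle locus and the order is sr – cu – st.
sr–cu: (57 + 3)/500 = 0.1200; cu–st: (27 + 3)/500 = 0.0600.
Expected DCO frequency = 0.1200 × 0.0600 ≈ 0.00720; observed = 3/500 ≈ 0.00600.
Coefficient of coincidence = 0.00600/0.00720 ≈ 0.83; interference = 1 − 0.83 = 0.17.

0.17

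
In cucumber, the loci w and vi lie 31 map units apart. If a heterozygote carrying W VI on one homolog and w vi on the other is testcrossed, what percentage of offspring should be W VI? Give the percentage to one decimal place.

A map distance of 31 map units corresponds to a recombination frequency of 0.310.
The F1 is W VI / w vi, so W VI is a parental gamete class with expected frequency (1 − r)/2 = 0.690/2 = 0.3450.
That is 0.3450 = 34.5% of the progeny.

34.5%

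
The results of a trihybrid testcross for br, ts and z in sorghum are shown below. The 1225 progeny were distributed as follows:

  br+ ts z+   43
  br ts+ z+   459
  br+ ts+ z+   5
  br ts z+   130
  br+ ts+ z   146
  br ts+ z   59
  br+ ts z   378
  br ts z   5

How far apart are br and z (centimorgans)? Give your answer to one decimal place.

The two most frequent reciprocal classes, br+ ts z and br ts+ z+, are the parental types, so the F1 was br+ ts z / br ts+ z+.
The two rarest classes, br ts z and br+ ts+ z+, are the double crossovers. Comparing them with the parentals, only the br allele has switched, so br is the middle locus and the order is ts – br – z.
Crossovers in the br–z interval produce the single-crossover classes br+ ts z+ and br ts+ z (43 + 59 = 102) plus the double crossovers (10).
RF(br–z) = (102 + 10) / 1225 = 112/1225 = 0.0914 → 9.1 centimorgans.

9.1 centimorgans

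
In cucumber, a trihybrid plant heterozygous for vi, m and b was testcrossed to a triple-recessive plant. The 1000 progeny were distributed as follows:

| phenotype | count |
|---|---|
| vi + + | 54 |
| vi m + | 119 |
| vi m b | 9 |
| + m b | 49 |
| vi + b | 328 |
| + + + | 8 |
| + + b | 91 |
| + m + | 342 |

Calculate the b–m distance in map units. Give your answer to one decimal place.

The two most frequent reciprocal classes, vi + b and + m +, are the parental types, so the F1 was vi + b / + m +.
The two rarest classes, vi m b and + + +, are the double crossovers. Comparing them with the parentals, only the m allele has switched, so m is the middle locus and the order is vi – m – b.
Crossovers in the m–b interval produce the single-crossover classes vi + + and + m b (54 + 49 = 103) plus the double crossovers (17).
RF(m–b) = (103 + 17) / 1000 = 120/1000 = 0.1200 → 12.0 map units.

12.0 map units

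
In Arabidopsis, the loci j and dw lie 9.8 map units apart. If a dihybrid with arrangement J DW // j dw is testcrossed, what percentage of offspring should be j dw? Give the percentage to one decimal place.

A map distance of 9.8 map units corresponds to a recombination frequency of 0.098.
The F1 is J DW / j dw, so j dw is a parental gamete class with expected frequency (1 − r)/2 = 0.902/2 = 0.4510.
That is 0.4510 = 45.1% of the progeny.

45.1%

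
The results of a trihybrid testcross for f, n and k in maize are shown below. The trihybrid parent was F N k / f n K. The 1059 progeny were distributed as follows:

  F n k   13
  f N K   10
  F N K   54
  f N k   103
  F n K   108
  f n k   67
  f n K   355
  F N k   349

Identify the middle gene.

The two rarest classes, F n k and f N K, are the double crossovers. Comparing them with the parentals, only the n allele has switched, so n is the middle locus and the order is k – n – f.

n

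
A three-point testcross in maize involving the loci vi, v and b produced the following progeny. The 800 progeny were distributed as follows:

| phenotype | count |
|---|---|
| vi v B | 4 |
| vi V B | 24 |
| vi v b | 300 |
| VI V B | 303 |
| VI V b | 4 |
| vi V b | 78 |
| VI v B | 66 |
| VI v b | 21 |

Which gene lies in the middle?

The two most frequent reciprocal classes, VI V B and vi v b, are the parental types, so the F1 was VI V B / vi v b.
The two rarest classes, VI V b and vi v B, are the double crossovers. Comparing them with the parentals, only the b allele has switched, so b is the middle locus and the order is v – b – vi.

b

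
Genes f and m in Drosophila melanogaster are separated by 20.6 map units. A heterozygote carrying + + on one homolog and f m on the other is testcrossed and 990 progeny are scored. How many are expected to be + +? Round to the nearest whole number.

A map distance of 20.6 map units corresponds to a recombination frequency of 0.206.
The F1 is + + / f m, so + + is a parental gamete class with expected frequency (1 − r)/2 = 0.794/2 = 0.3970.
Expected number = 0.3970 × 990 = 393.03 ≈ 393.

393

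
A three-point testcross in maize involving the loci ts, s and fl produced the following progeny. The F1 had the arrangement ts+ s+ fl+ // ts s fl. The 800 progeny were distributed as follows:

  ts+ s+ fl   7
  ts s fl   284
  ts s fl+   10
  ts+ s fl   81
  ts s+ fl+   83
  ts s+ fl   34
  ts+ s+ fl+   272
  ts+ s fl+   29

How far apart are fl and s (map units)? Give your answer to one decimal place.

10.0 map units

The two rarest classes, ts+ s+ fl and ts s fl+, are the double crossovers. Comparing them with the parentals, only the fl allele has switched, so fl is the middle locus and the order is ts – fl – s.
Crossovers in the fl–s interval produce the single-crossover classes ts+ s fl+ and ts s+ fl (29 + 34 = 63) plus the double crossovers (17).
RF(fl–s) = (63 + 17) / 800 = 80/800 = 0.1000 → 10.0 map units.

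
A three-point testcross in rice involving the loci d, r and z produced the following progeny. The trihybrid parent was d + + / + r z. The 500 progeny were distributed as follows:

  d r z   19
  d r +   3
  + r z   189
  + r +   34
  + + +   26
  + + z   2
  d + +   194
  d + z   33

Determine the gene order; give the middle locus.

r

The two rarest classes, d r + and + + z, are the double crossovers. Comparing them with the parentals, only the r allele has switched, so r is the middle locus and the order is z – r – d.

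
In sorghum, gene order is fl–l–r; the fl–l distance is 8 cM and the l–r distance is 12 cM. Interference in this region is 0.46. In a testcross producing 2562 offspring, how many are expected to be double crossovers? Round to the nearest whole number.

Map distances give recombination frequencies of 0.080 and 0.120 for the two intervals.
With interference 0.46 (so coincidence = 0.54), expected double-crossover frequency = 0.080 × 0.120 × 0.54 = 0.00518.
Expected number = 0.00518 × 2562 = 13.28 ≈ 13.

13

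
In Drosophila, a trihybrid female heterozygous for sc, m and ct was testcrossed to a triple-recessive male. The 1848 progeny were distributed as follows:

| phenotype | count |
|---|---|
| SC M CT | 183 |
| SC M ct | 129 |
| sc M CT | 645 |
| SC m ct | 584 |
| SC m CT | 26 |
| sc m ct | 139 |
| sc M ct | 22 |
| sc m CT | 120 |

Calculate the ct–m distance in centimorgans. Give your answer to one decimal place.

16.1 centimorgans

The two most frequent reciprocal classes, SC m ct and sc M CT, are the parental types, so the F1 was SC m ct / sc M CT.
The two rarest classes, SC m CT and sc M ct, are the double crossovers. Comparing them with the parentals, only the ct allele has switched, so ct is the middle locus and the order is sc – ct – m.
Crossovers in the ct–m interval produce the single-crossover classes SC M ct and sc m CT (129 + 120 = 249) plus the double crossovers (48).
RF(ct–m) = (249 + 48) / 1848 = 297/1848 = 0.1607 → 16.1 centimorgans.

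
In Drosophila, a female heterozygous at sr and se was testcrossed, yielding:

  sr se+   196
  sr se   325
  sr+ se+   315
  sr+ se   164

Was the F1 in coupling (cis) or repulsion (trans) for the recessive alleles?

The two most frequent classes are sr+ se+ (315) and sr se (325); these are the parental (non-recombinant) types.
So the F1 carried sr+ se+ on one chromosome and sr se on the other — the recessive alleles are on the same chromosome (cis / coupling).

cis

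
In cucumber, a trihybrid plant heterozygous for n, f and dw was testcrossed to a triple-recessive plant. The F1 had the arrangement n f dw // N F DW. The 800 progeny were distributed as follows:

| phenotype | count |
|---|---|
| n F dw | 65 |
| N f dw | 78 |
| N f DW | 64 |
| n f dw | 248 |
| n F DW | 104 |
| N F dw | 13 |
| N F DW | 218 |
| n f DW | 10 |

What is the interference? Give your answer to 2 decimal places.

The two rarest classes, n f DW and N F dw, are the double crossovers. Comparing them with the parentals, only the dw allele has switched, so dw is the middle locus and the order is n – dw – f.
n–dw: (182 + 23)/800 = 0.2562; dw–f: (129 + 23)/800 = 0.1900.
Expected DCO frequency = 0.2562 × 0.1900 ≈ 0.04868; observed = 23/800 ≈ 0.02875.
Coefficient of coincidence = 0.02875/0.04868 ≈ 0.59; interference = 1 − 0.59 = 0.41.

0.41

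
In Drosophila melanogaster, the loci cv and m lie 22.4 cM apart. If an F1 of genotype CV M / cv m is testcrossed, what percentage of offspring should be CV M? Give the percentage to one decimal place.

A map distance of 22.4 cM corresponds to a recombination frequency of 0.224.
The F1 is CV M / cv m, so CV M is a parental gamete class with expected frequency (1 − r)/2 = 0.776/2 = 0.3880.
That is 0.3880 = 38.8% of the progeny.

38.8%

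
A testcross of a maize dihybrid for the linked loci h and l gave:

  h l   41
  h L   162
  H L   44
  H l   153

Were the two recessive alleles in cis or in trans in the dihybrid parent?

trans

The two most frequent classes are H l (153) and h L (162); these are the parental (non-recombinant) types.
So the F1 carried H l on one chromosome and h L on the other — the recessive alleles are on opposite chromosomes (trans / repulsion).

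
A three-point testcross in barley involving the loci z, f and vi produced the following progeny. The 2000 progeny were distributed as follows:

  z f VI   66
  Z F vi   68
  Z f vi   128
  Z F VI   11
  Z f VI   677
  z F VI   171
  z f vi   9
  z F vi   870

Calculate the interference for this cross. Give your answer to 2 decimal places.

0.19

The two most frequent reciprocal classes, Z f VI and z F vi, are the parental types, so the F1 was Z f VI / z F vi.
The two rarest classes, Z F VI and z f vi, are the double crossovers. Comparing them with the parentals, only the f allele has switched, so f is the middle locus and the order is z – f – vi.
z–f: (134 + 20)/2000 = 0.0770; f–vi: (299 + 20)/2000 = 0.1595.
Expected DCO frequency = 0.0770 × 0.1595 ≈ 0.01228; observed = 20/2000 ≈ 0.01000.
Coefficient of coincidence = 0.01000/0.01228 ≈ 0.81; interference = 1 − 0.81 = 0.19.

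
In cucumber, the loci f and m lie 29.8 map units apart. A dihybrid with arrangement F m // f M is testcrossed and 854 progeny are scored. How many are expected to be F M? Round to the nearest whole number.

127

A map distance of 29.8 map units corresponds to a recombination frequency of 0.298.
The F1 is F m / f M, so F M is a recombinant gamete class with expected frequency r/2 = 0.298/2 = 0.1490.
Expected number = 0.1490 × 854 = 127.25 ≈ 127.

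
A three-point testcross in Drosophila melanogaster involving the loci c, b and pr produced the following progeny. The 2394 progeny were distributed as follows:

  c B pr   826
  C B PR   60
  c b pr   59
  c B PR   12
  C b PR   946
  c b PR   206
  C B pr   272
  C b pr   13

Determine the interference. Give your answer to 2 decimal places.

The two most frequent reciprocal classes, c B pr and C b PR, are the parental types, so the F1 was c B pr / C b PR.
The two rarest classes, c B PR and C b pr, are the double crossovers. Comparing them with the parentals, only the pr allele has switched, so pr is the middle locus and the order is c – pr – b.
c–pr: (478 + 25)/2394 = 0.2101; pr–b: (119 + 25)/2394 = 0.0602.
Expected DCO frequency = 0.2101 × 0.0602 ≈ 0.01265; observed = 25/2394 ≈ 0.01044.
Coefficient of coincidence = 0.01044/0.01265 ≈ 0.83; interference = 1 − 0.83 = 0.17.

0.17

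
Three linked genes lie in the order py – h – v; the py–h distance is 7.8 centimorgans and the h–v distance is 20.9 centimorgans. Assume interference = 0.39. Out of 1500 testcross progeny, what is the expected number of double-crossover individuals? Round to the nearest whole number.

Map distances give recombination frequencies of 0.078 and 0.209 for the two intervals.
With interference 0.39 (so coincidence = 0.61), expected double-crossover frequency = 0.078 × 0.209 × 0.61 = 0.00994.
Expected number = 0.00994 × 1500 = 14.92 ≈ 15.

15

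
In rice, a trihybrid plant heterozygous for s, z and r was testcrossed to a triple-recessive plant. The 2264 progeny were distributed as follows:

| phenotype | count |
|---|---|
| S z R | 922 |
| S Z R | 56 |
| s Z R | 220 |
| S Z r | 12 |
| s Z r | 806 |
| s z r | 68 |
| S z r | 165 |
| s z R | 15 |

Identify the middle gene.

s

The two most frequent reciprocal classes, s Z r and S z R, are the parental types, so the F1 was s Z r / S z R.
The two rarest classes, S Z r and s z R, are the double crossovers. Comparing them with the parentals, only the s allele has switched, so s is the middle locus and the order is z – s – r.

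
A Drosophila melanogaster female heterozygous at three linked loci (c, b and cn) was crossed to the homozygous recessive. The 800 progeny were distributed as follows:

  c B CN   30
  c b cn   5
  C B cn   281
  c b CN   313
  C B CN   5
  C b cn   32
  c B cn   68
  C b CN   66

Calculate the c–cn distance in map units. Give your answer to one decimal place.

The two most frequent reciprocal classes, C B cn and c b CN, are the parental types, so the F1 was C B cn / c b CN.
The two rarest classes, C B CN and c b cn, are the double crossovers. Comparing them with the parentals, only the cn allele has switched, so cn is the middle locus and the order is b – cn – c.
Crossovers in the cn–c interval produce the single-crossover classes c B cn and C b CN (68 + 66 = 134) plus the double crossovers (10).
RF(cn–c) = (134 + 10) / 800 = 144/800 = 0.1800 → 18.0 map units.

18.0 map units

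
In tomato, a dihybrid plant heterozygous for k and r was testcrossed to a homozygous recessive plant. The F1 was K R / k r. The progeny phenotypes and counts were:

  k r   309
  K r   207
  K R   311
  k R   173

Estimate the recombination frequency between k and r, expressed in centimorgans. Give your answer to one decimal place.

The recombinant classes are K r and k R: 207 + 173 = 380.
Recombination frequency = 380/1000 = 0.3800 ≈ 38.0%, i.e. 38.0 centimorgans.

38.0 centimorgans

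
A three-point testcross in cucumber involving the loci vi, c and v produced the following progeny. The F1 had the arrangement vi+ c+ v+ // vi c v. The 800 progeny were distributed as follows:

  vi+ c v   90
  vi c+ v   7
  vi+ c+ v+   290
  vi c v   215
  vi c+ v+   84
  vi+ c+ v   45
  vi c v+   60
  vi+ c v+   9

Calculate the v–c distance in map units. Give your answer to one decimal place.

The two rarest classes, vi+ c v+ and vi c+ v, are the double crossovers. Comparing them with the parentals, only the c allele has switched, so c is the middle locus and the order is v – c – vi.
Crossovers in the v–c interval produce the single-crossover classes vi+ c+ v and vi c v+ (45 + 60 = 105) plus the double crossovers (16).
RF(v–c) = (105 + 16) / 800 = 121/800 = 0.1512 → 15.1 map units.

15.1 map units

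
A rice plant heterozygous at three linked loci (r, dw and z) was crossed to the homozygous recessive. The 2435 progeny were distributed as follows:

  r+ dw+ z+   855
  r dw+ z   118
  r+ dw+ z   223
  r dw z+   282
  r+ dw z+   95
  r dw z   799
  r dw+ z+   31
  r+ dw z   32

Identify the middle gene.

r

The two most frequent reciprocal classes, r dw z and r+ dw+ z+, are the parental types, so the F1 was r dw z / r+ dw+ z+.
The two rarest classes, r+ dw z and r dw+ z+, are the double crossovers. Comparing them with the parentals, only the r allele has switched, so r is the middle locus and the order is dw – r – z.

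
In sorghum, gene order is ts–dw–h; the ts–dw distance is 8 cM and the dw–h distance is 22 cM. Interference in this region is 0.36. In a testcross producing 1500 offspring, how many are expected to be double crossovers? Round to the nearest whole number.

Map distances give recombination frequencies of 0.080 and 0.220 for the two intervals.
With interference 0.36 (so coincidence = 0.64), expected double-crossover frequency = 0.080 × 0.220 × 0.64 = 0.01126.
Expected number = 0.01126 × 1500 = 16.90 ≈ 17.

17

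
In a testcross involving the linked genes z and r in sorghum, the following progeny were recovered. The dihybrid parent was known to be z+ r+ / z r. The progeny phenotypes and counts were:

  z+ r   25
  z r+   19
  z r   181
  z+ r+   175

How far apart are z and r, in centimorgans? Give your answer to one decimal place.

The recombinant classes are z+ r and z r+: 25 + 19 = 44.
Recombination frequency = 44/400 = 0.1100 ≈ 11.0%, i.e. 11.0 centimorgans.

11.0 centimorgans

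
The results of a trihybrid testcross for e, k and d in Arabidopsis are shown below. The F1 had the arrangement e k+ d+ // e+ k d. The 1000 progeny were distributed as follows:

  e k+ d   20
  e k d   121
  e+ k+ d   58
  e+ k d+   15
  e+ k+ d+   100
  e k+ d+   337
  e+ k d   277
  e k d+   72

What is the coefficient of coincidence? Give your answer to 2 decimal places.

0.83

The two rarest classes, e k+ d and e+ k d+, are the double crossovers. Comparing them with the parentals, only the d allele has switched, so d is the middle locus and the order is e – d – k.
e–d: (221 + 35)/1000 = 0.2560; d–k: (130 + 35)/1000 = 0.1650.
Expected DCO frequency = 0.2560 × 0.1650 ≈ 0.04224; observed = 35/1000 ≈ 0.03500.
Coefficient of coincidence = 0.03500/0.04224 ≈ 0.83.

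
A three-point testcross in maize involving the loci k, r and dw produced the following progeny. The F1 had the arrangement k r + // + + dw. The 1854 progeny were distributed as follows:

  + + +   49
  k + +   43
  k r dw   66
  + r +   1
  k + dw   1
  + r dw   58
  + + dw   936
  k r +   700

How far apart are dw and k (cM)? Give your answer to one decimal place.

The two rarest classes, + r + and k + dw, are the double crossovers. Comparing them with the parentals, only the k allele has switched, so k is the middle locus and the order is r – k – dw.
Crossovers in the k–dw interval produce the single-crossover classes k r dw and + + + (66 + 49 = 115) plus the double crossovers (2).
RF(k–dw) = (115 + 2) / 1854 = 117/1854 = 0.0631 → 6.3 cM.

6.3 cM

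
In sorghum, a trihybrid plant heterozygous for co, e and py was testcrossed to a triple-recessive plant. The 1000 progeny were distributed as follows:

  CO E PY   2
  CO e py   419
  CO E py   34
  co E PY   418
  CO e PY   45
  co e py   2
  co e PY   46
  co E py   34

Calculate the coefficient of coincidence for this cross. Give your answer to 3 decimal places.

0.574

The two most frequent reciprocal classes, co E PY and CO e py, are the parental types, so the F1 was co E PY / CO e py.
The two rarest classes, CO E PY and co e py, are the double crossovers. Comparing them with the parentals, only the co allele has switched, so co is the middle locus and the order is py – co – e.
py–co: (79 + 4)/1000 = 0.0830; co–e: (80 + 4)/1000 = 0.0840.
Expected DCO frequency = 0.0830 × 0.0840 ≈ 0.00697; observed = 4/1000 ≈ 0.00400.
Coefficient of coincidence = 0.00400/0.00697 ≈ 0.574.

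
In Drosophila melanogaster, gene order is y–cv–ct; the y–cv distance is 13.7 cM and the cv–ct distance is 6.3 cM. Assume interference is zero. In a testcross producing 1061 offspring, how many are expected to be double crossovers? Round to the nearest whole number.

Map distances give recombination frequencies of 0.137 and 0.063 for the two intervals.
With no interference, expected double-crossover frequency = 0.137 × 0.063 = 0.00863.
Expected number = 0.00863 × 1061 = 9.16 ≈ 9.

9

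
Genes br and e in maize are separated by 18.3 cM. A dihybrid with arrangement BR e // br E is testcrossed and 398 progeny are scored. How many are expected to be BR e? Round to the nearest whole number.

A map distance of 18.3 cM corresponds to a recombination frequency of 0.183.
The F1 is BR e / br E, so BR e is a parental gamete class with expected frequency (1 − r)/2 = 0.817/2 = 0.4085.
Expected number = 0.4085 × 398 = 162.58 ≈ 163.

163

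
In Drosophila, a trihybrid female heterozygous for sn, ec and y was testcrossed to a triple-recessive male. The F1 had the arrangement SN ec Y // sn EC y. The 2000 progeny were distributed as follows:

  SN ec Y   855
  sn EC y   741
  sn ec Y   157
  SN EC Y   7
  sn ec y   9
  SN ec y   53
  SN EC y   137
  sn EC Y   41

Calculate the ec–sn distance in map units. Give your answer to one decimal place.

The two rarest classes, SN EC Y and sn ec y, are the double crossovers. Comparing them with the parentals, only the ec allele has switched, so ec is the middle locus and the order is y – ec – sn.
Crossovers in the ec–sn interval produce the single-crossover classes sn ec Y and SN EC y (157 + 137 = 294) plus the double crossovers (16).
RF(ec–sn) = (294 + 16) / 2000 = 310/2000 = 0.1550 → 15.5 map units.

15.5 map units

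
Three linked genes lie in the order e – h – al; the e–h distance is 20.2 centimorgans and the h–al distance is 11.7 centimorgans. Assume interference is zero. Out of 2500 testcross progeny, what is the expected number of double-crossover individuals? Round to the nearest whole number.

Map distances give recombination frequencies of 0.202 and 0.117 for the two intervals.
With no interference, expected double-crossover frequency = 0.202 × 0.117 = 0.02363.
Expected number = 0.02363 × 2500 = 59.08 ≈ 59.

59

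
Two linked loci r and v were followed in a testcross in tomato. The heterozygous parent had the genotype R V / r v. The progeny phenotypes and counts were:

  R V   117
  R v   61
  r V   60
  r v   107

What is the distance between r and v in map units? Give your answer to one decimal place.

35.1 map units

The recombinant classes are R v and r V: 61 + 60 = 121.
Recombination frequency = 121/345 = 0.3507 ≈ 35.1%, i.e. 35.1 map units.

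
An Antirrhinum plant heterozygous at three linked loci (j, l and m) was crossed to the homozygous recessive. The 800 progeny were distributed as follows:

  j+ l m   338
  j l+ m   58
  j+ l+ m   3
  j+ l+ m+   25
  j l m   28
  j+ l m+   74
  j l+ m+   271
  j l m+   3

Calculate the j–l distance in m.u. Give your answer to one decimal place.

7.4 m.u.

The two most frequent reciprocal classes, j l+ m+ and j+ l m, are the parental types, so the F1 was j l+ m+ / j+ l m.
The two rarest classes, j l m+ and j+ l+ m, are the double crossovers. Comparing them with the parentals, only the l allele has switched, so l is the middle locus and the order is m – l – j.
Crossovers in the l–j interval produce the single-crossover classes j+ l+ m+ and j l m (25 + 28 = 53) plus the double crossovers (6).
RF(l–j) = (53 + 6) / 800 = 59/800 = 0.0737 → 7.4 m.u.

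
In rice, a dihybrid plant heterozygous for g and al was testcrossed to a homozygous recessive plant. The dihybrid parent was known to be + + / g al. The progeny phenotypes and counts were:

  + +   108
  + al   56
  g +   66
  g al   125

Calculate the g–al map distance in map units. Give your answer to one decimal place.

34.4 map units

The recombinant classes are + al and g +: 56 + 66 = 122.
Recombination frequency = 122/355 = 0.3437 ≈ 34.4%, i.e. 34.4 map units.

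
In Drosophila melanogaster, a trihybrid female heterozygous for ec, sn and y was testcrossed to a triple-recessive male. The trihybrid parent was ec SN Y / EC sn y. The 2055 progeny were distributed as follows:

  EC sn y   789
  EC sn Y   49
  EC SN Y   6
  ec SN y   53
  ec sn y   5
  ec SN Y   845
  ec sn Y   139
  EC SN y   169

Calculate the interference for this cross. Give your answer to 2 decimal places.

0.37

The two rarest classes, EC SN Y and ec sn y, are the double crossovers. Comparing them with the parentals, only the ec allele has switched, so ec is the middle locus and the order is sn – ec – y.
sn–ec: (308 + 11)/2055 = 0.1552; ec–y: (102 + 11)/2055 = 0.0550.
Expected DCO frequency = 0.1552 × 0.0550 ≈ 0.00854; observed = 11/2055 ≈ 0.00535.
Coefficient of coincidence = 0.00535/0.00854 ≈ 0.63; interference = 1 − 0.63 = 0.37.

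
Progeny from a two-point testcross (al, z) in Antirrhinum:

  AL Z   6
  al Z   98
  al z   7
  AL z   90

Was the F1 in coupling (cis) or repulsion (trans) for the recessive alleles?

trans

The two most frequent classes are AL z (90) and al Z (98); these are the parental (non-recombinant) types.
So the F1 carried AL z on one chromosome and al Z on the other — the recessive alleles are on opposite chromosomes (trans / repulsion).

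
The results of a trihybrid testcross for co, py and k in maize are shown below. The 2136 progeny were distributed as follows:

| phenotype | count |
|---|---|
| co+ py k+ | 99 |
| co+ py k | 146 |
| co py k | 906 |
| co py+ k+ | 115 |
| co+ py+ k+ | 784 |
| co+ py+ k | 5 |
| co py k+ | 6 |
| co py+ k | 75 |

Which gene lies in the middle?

The two most frequent reciprocal classes, co py k and co+ py+ k+, are the parental types, so the F1 was co py k / co+ py+ k+.
The two rarest classes, co py k+ and co+ py+ k, are the double crossovers. Comparing them with the parentals, only the k allele has switched, so k is the middle locus and the order is co – k – py.

k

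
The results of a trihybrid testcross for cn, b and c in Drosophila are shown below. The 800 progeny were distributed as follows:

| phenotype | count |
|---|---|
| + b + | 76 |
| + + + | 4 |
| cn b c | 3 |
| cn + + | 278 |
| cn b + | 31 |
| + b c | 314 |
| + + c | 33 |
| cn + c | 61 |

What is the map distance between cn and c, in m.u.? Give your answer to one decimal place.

18.0 m.u.

The two most frequent reciprocal classes, cn + + and + b c, are the parental types, so the F1 was cn + + / + b c.
The two rarest classes, + + + and cn b c, are the double crossovers. Comparing them with the parentals, only the cn allele has switched, so cn is the middle locus and the order is b – cn – c.
Crossovers in the cn–c interval produce the single-crossover classes cn + c and + b + (61 + 76 = 137) plus the double crossovers (7).
RF(cn–c) = (137 + 7) / 800 = 144/800 = 0.1800 → 18.0 m.u.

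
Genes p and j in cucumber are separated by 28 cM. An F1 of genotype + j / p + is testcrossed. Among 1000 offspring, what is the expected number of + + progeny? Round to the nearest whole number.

140

A map distance of 28 cM corresponds to a recombination frequency of 0.280.
The F1 is + j / p +, so + + is a recombinant gamete class with expected frequency r/2 = 0.280/2 = 0.1400.
Expected number = 0.1400 × 1000 = 140.00 ≈ 140.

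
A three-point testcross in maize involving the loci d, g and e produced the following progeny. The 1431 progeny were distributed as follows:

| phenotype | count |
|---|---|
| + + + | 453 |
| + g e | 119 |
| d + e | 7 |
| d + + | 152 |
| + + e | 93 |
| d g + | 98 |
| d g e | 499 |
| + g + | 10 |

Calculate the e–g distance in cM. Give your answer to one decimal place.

The two most frequent reciprocal classes, + + + and d g e, are the parental types, so the F1 was + + + / d g e.
The two rarest classes, + g + and d + e, are the double crossovers. Comparing them with the parentals, only the g allele has switched, so g is the middle locus and the order is e – g – d.
Crossovers in the e–g interval produce the single-crossover classes + + e and d g + (93 + 98 = 191) plus the double crossovers (17).
RF(e–g) = (191 + 17) / 1431 = 208/1431 = 0.1454 → 14.5 cM.

14.5 cM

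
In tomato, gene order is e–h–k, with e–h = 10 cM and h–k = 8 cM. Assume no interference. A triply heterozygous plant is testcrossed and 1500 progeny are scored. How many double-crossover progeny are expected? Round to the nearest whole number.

Map distances give recombination frequencies of 0.100 and 0.080 for the two intervals.
With no interference, expected double-crossover frequency = 0.100 × 0.080 = 0.00800.
Expected number = 0.00800 × 1500 = 12.00 ≈ 12.

12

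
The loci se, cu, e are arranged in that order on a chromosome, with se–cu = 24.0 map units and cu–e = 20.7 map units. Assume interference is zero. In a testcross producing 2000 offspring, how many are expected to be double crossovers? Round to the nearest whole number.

99

Map distances give recombination frequencies of 0.240 and 0.207 for the two intervals.
With no interference, expected double-crossover frequency = 0.240 × 0.207 = 0.04968.
Expected number = 0.04968 × 2000 = 99.36 ≈ 99.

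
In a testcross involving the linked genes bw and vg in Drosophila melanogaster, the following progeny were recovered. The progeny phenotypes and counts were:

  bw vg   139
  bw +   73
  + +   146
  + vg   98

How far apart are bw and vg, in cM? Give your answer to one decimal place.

37.5 cM

The two most frequent classes, + + (146) and bw vg (139), are the parental types, so the F1 was + + / bw vg.
The recombinant classes are + vg and bw +: 98 + 73 = 171.
Recombination frequency = 171/456 = 0.3750 ≈ 37.5%, i.e. 37.5 cM.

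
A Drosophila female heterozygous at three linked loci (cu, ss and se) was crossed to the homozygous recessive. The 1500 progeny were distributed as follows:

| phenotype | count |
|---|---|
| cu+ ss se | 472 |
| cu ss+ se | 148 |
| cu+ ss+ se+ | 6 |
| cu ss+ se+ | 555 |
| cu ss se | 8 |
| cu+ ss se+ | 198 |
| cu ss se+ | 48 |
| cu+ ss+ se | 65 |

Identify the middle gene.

cu

The two most frequent reciprocal classes, cu ss+ se+ and cu+ ss se, are the parental types, so the F1 was cu ss+ se+ / cu+ ss se.
The two rarest classes, cu+ ss+ se+ and cu ss se, are the double crossovers. Comparing them with the parentals, only the cu allele has switched, so cu is the middle locus and the order is se – cu – ss.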